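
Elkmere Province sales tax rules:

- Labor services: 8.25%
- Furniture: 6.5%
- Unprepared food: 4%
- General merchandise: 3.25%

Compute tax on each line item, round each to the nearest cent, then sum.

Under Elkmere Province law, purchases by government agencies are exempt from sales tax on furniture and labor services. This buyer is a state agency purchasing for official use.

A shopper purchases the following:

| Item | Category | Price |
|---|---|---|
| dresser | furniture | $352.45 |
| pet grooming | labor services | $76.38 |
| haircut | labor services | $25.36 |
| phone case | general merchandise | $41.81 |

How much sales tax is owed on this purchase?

$1.36

Dresser $352.45: furniture, buyer-exempt → 0% → $0.00
Pet grooming $76.38: labor services, buyer-exempt → 0% → $0.00
Haircut $25.36: labor services, buyer-exempt → 0% → $0.00
Phone case $41.81: general merchandise → 3.25% → $1.36
Total tax = $1.36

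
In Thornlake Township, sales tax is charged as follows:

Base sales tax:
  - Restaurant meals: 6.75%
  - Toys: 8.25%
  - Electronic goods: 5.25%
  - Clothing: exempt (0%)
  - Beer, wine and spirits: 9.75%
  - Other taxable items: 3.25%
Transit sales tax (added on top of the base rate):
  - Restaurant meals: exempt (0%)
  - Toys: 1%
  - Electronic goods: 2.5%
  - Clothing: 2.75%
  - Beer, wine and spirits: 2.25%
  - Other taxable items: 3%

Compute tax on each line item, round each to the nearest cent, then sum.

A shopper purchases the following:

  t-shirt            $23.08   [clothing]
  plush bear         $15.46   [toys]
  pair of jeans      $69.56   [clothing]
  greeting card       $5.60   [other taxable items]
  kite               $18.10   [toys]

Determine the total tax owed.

T-shirt $23.08: clothing → 0% + 2.75% transit = 2.75% → $0.63
Plush bear $15.46: toys → 8.25% + 1% transit = 9.25% → $1.43
Pair of jeans $69.56: clothing → 0% + 2.75% transit = 2.75% → $1.91
Greeting card $5.60: other taxable items → 3.25% + 3% transit = 6.25% → $0.35
Kite $18.10: toys → 8.25% + 1% transit = 9.25% → $1.67
Total tax = $0.63 + $1.43 + $1.91 + $0.35 + $1.67 = $5.99

$5.99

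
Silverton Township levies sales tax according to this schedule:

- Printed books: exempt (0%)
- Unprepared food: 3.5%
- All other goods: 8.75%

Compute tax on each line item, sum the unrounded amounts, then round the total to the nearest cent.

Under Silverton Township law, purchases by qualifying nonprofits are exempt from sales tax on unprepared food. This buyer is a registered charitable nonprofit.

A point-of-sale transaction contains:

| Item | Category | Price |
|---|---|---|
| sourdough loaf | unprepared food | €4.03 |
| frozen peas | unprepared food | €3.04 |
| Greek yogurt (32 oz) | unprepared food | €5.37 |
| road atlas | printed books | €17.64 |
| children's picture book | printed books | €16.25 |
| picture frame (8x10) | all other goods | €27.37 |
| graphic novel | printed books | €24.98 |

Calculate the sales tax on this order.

Sourdough loaf €4.03: unprepared food, buyer-exempt → 0% → €0.00
Frozen peas €3.04: unprepared food, buyer-exempt → 0% → €0.00
Greek yogurt (32 oz) €5.37: unprepared food, buyer-exempt → 0% → €0.00
Road atlas €17.64: printed books → 0% → €0.00
Children's picture book €16.25: printed books → 0% → €0.00
Picture frame (8x10) €27.37: all other goods → 8.75% → €2.394875
Graphic novel €24.98: printed books → 0% → €0.00
Unrounded tax sum = €2.394875 → €2.39

€2.39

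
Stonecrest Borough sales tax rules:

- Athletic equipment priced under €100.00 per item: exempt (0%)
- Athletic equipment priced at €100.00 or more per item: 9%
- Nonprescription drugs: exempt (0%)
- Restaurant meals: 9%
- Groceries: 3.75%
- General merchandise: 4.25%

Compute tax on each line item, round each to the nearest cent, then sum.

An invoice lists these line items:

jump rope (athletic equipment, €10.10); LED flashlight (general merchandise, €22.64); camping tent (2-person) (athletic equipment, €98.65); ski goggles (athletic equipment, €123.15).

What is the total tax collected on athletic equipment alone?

Jump rope €10.10: athletic equipment, under €100.00 → 0% → €0.00
Camping tent (2-person) €98.65: athletic equipment, under €100.00 → 0% → €0.00
Ski goggles €123.15: athletic equipment, €100.00 or more → 9% → €11.08
Tax on athletic equipment = €0.00 + €0.00 + €11.08 = €11.08

€11.08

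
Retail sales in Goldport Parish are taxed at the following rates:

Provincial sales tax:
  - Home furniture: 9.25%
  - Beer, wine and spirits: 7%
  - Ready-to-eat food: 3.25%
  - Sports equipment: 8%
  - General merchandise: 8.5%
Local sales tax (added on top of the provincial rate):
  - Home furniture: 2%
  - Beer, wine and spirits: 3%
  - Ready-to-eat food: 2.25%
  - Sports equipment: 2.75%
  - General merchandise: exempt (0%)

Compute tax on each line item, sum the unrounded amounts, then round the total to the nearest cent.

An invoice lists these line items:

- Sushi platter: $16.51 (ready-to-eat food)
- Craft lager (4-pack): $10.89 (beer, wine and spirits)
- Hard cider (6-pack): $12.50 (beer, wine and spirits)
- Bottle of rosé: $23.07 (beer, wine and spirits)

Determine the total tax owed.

$5.55

Sushi platter $16.51: ready-to-eat food → 3.25% + 2.25% local = 5.5% → $0.90805
Craft lager (4-pack) $10.89: beer, wine and spirits → 7% + 3% local = 10% → $1.089
Hard cider (6-pack) $12.50: beer, wine and spirits → 7% + 3% local = 10% → $1.25
Bottle of rosé $23.07: beer, wine and spirits → 7% + 3% local = 10% → $2.307
Unrounded tax sum = $5.55405 → $5.55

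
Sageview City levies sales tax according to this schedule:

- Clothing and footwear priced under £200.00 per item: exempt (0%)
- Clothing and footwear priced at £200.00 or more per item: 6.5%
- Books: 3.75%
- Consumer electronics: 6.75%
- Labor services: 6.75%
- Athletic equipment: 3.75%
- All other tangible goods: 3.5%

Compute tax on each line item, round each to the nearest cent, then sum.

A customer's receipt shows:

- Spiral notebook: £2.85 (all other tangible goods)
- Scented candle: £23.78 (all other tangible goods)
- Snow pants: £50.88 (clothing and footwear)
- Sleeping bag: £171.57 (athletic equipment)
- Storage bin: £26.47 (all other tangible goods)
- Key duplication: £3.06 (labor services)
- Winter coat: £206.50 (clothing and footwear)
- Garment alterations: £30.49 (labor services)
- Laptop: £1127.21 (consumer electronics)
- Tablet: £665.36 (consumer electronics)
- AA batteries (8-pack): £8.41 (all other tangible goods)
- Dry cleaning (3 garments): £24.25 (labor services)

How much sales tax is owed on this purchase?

Spiral notebook £2.85: all other tangible goods → 3.5% → £0.10
Scented candle £23.78: all other tangible goods → 3.5% → £0.83
Snow pants £50.88: clothing and footwear, under £200.00 → 0% → £0.00
Sleeping bag £171.57: athletic equipment → 3.75% → £6.43
Storage bin £26.47: all other tangible goods → 3.5% → £0.93
Key duplication £3.06: labor services → 6.75% → £0.21
Winter coat £206.50: clothing and footwear, £200.00 or more → 6.5% → £13.42
Garment alterations £30.49: labor services → 6.75% → £2.06
Laptop £1127.21: consumer electronics → 6.75% → £76.09
Tablet £665.36: consumer electronics → 6.75% → £44.91
AA batteries (8-pack) £8.41: all other tangible goods → 3.5% → £0.29
Dry cleaning (3 garments) £24.25: labor services → 6.75% → £1.64
Total tax = £0.10 + £0.83 + £6.43 + £0.93 + £0.21 + £13.42 + £2.06 + £76.09 + £44.91 + £0.29 + £1.64 = £146.91

£146.91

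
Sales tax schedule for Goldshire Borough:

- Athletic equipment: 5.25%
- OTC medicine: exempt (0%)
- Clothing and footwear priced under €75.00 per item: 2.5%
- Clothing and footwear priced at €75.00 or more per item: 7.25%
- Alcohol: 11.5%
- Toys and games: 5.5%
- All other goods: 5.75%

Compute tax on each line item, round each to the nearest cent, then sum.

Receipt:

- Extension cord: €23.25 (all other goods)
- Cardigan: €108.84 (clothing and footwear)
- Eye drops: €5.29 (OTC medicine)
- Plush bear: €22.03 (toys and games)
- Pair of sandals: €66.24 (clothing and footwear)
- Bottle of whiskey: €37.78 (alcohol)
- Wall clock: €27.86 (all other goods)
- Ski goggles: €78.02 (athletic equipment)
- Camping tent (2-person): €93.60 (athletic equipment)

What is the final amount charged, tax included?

Extension cord €23.25: all other goods → 5.75% → €1.34
Cardigan €108.84: clothing and footwear, €75.00 or more → 7.25% → €7.89
Eye drops €5.29: OTC medicine → 0% → €0.00
Plush bear €22.03: toys and games → 5.5% → €1.21
Pair of sandals €66.24: clothing and footwear, under €75.00 → 2.5% → €1.66
Bottle of whiskey €37.78: alcohol → 11.5% → €4.34
Wall clock €27.86: all other goods → 5.75% → €1.60
Ski goggles €78.02: athletic equipment → 5.25% → €4.10
Camping tent (2-person) €93.60: athletic equipment → 5.25% → €4.91
Subtotal = €462.91; tax = €27.05; total due = €489.96

€489.96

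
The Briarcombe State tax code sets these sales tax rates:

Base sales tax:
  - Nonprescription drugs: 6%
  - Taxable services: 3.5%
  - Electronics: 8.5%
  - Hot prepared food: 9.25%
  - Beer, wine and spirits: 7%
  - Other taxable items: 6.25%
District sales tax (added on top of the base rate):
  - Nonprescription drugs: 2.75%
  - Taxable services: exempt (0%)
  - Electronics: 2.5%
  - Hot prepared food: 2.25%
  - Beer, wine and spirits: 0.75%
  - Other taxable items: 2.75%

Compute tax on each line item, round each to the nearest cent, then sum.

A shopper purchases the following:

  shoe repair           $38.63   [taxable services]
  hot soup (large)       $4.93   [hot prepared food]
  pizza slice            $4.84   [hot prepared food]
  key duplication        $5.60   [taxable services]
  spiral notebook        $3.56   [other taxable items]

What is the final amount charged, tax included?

Shoe repair $38.63: taxable services → 3.5% + 0% district = 3.5% → $1.35
Hot soup (large) $4.93: hot prepared food → 9.25% + 2.25% district = 11.5% → $0.57
Pizza slice $4.84: hot prepared food → 9.25% + 2.25% district = 11.5% → $0.56
Key duplication $5.60: taxable services → 3.5% + 0% district = 3.5% → $0.20
Spiral notebook $3.56: other taxable items → 6.25% + 2.75% district = 9% → $0.32
Subtotal = $57.56; tax = $3.00; total due = $60.56

$60.56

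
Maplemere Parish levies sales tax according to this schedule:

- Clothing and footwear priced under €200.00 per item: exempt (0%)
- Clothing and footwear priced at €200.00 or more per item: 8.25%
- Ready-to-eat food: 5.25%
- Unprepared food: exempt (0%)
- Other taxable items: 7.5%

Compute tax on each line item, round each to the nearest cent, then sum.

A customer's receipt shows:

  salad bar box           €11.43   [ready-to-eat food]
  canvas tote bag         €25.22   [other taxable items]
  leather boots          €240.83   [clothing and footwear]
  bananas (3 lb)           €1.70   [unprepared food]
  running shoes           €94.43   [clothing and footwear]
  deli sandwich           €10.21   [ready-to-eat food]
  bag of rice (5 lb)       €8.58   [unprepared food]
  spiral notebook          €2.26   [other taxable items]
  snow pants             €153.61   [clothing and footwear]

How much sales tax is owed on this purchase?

€23.07

Salad bar box €11.43: ready-to-eat food → 5.25% → €0.60
Canvas tote bag €25.22: other taxable items → 7.5% → €1.89
Leather boots €240.83: clothing and footwear, €200.00 or more → 8.25% → €19.87
Bananas (3 lb) €1.70: unprepared food → 0% → €0.00
Running shoes €94.43: clothing and footwear, under €200.00 → 0% → €0.00
Deli sandwich €10.21: ready-to-eat food → 5.25% → €0.54
Bag of rice (5 lb) €8.58: unprepared food → 0% → €0.00
Spiral notebook €2.26: other taxable items → 7.5% → €0.17
Snow pants €153.61: clothing and footwear, under €200.00 → 0% → €0.00
Total tax = €0.60 + €1.89 + €19.87 + €0.54 + €0.17 = €23.07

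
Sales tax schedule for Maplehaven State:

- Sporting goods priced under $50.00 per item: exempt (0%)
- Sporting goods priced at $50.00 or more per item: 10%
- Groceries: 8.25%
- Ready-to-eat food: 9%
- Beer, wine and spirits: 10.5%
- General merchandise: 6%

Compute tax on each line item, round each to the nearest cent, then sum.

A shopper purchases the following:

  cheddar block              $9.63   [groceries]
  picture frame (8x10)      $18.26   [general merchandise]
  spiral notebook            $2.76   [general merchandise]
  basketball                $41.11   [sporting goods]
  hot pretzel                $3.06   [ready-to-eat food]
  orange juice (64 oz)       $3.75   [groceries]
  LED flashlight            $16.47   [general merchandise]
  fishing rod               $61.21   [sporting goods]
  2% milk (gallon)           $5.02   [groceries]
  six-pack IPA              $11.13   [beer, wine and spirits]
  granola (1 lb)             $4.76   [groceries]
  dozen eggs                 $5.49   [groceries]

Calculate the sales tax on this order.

$12.18

Cheddar block $9.63: groceries → 8.25% → $0.79
Picture frame (8x10) $18.26: general merchandise → 6% → $1.10
Spiral notebook $2.76: general merchandise → 6% → $0.17
Basketball $41.11: sporting goods, under $50.00 → 0% → $0.00
Hot pretzel $3.06: ready-to-eat food → 9% → $0.28
Orange juice (64 oz) $3.75: groceries → 8.25% → $0.31
LED flashlight $16.47: general merchandise → 6% → $0.99
Fishing rod $61.21: sporting goods, $50.00 or more → 10% → $6.12
2% milk (gallon) $5.02: groceries → 8.25% → $0.41
Six-pack IPA $11.13: beer, wine and spirits → 10.5% → $1.17
Granola (1 lb) $4.76: groceries → 8.25% → $0.39
Dozen eggs $5.49: groceries → 8.25% → $0.45
Total tax = $0.79 + $1.10 + $0.17 + $0.28 + $0.31 + $0.99 + $6.12 + $0.41 + $1.17 + $0.39 + $0.45 = $12.18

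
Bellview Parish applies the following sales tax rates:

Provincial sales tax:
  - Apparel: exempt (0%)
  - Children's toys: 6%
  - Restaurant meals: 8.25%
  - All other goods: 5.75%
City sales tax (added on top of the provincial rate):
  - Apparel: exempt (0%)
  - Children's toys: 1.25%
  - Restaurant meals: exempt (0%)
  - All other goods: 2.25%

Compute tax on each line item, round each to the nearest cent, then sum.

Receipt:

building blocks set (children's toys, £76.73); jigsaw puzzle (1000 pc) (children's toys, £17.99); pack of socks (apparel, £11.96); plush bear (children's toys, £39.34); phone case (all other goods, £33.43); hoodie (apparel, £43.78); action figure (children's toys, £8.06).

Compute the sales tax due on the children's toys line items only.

Building blocks set £76.73: children's toys → 6% + 1.25% city = 7.25% → £5.56
Jigsaw puzzle (1000 pc) £17.99: children's toys → 6% + 1.25% city = 7.25% → £1.30
Plush bear £39.34: children's toys → 6% + 1.25% city = 7.25% → £2.85
Action figure £8.06: children's toys → 6% + 1.25% city = 7.25% → £0.58
Tax on children's toys = £5.56 + £1.30 + £2.85 + £0.58 = £10.29

£10.29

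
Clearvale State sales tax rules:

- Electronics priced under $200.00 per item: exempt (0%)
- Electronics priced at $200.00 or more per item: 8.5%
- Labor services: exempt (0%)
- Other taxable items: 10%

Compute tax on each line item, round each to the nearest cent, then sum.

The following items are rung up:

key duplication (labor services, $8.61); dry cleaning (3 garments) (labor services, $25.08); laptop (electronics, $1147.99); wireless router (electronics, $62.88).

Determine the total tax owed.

Key duplication $8.61: labor services → 0% → $0.00
Dry cleaning (3 garments) $25.08: labor services → 0% → $0.00
Laptop $1147.99: electronics, $200.00 or more → 8.5% → $97.58
Wireless router $62.88: electronics, under $200.00 → 0% → $0.00
Total tax = $97.58

$97.58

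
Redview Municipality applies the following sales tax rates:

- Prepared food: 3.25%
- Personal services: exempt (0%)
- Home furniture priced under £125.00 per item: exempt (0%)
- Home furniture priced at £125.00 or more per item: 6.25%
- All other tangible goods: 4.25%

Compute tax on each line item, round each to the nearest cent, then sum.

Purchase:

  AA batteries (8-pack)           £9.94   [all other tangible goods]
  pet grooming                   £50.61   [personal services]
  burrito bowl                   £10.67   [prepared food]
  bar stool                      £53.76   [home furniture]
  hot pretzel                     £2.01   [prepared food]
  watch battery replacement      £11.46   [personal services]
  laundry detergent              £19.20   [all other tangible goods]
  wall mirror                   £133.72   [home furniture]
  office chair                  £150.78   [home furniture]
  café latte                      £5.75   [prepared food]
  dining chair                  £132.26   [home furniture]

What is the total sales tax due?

£27.90

AA batteries (8-pack) £9.94: all other tangible goods → 4.25% → £0.42
Pet grooming £50.61: personal services → 0% → £0.00
Burrito bowl £10.67: prepared food → 3.25% → £0.35
Bar stool £53.76: home furniture, under £125.00 → 0% → £0.00
Hot pretzel £2.01: prepared food → 3.25% → £0.07
Watch battery replacement £11.46: personal services → 0% → £0.00
Laundry detergent £19.20: all other tangible goods → 4.25% → £0.82
Wall mirror £133.72: home furniture, £125.00 or more → 6.25% → £8.36
Office chair £150.78: home furniture, £125.00 or more → 6.25% → £9.42
Café latte £5.75: prepared food → 3.25% → £0.19
Dining chair £132.26: home furniture, £125.00 or more → 6.25% → £8.27
Total tax = £0.42 + £0.35 + £0.07 + £0.82 + £8.36 + £9.42 + £0.19 + £8.27 = £27.90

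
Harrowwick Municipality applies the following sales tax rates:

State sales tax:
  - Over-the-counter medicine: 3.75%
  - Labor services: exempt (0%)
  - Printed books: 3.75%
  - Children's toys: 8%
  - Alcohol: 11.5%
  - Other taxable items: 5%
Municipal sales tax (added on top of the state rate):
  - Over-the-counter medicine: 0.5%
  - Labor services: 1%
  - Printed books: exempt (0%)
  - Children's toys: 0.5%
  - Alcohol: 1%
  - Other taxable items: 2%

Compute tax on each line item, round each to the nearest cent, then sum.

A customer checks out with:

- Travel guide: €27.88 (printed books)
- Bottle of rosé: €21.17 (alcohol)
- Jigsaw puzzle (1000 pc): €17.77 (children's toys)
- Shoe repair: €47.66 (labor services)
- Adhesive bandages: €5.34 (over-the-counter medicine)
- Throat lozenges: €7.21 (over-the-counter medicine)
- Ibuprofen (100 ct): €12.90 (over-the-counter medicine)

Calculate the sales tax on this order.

Travel guide €27.88: printed books → 3.75% + 0% municipal = 3.75% → €1.05
Bottle of rosé €21.17: alcohol → 11.5% + 1% municipal = 12.5% → €2.65
Jigsaw puzzle (1000 pc) €17.77: children's toys → 8% + 0.5% municipal = 8.5% → €1.51
Shoe repair €47.66: labor services → 0% + 1% municipal = 1% → €0.48
Adhesive bandages €5.34: over-the-counter medicine → 3.75% + 0.5% municipal = 4.25% → €0.23
Throat lozenges €7.21: over-the-counter medicine → 3.75% + 0.5% municipal = 4.25% → €0.31
Ibuprofen (100 ct) €12.90: over-the-counter medicine → 3.75% + 0.5% municipal = 4.25% → €0.55
Total tax = €1.05 + €2.65 + €1.51 + €0.48 + €0.23 + €0.31 + €0.55 = €6.78

€6.78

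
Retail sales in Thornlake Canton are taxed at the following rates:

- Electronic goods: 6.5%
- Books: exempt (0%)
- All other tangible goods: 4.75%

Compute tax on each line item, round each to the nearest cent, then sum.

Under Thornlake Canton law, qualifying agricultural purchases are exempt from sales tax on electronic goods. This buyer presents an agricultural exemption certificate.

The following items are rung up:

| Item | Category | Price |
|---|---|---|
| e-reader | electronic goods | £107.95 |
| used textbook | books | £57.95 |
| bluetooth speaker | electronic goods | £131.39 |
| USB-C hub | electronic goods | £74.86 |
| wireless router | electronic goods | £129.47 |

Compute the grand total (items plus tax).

E-reader £107.95: electronic goods, buyer-exempt → 0% → £0.00
Used textbook £57.95: books → 0% → £0.00
Bluetooth speaker £131.39: electronic goods, buyer-exempt → 0% → £0.00
USB-C hub £74.86: electronic goods, buyer-exempt → 0% → £0.00
Wireless router £129.47: electronic goods, buyer-exempt → 0% → £0.00
Subtotal = £501.62; tax = £0.00; total due = £501.62

£501.62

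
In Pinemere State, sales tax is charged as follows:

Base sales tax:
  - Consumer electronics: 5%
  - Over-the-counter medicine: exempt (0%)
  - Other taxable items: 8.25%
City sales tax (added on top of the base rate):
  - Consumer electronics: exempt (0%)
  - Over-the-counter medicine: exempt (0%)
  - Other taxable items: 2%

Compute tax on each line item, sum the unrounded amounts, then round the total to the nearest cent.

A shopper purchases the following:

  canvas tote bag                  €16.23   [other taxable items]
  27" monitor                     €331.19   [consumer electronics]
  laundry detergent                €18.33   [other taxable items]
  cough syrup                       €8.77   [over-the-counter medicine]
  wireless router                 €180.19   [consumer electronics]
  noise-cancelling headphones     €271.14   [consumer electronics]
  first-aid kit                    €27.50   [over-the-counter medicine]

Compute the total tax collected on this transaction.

€42.67

Canvas tote bag €16.23: other taxable items → 8.25% + 2% city = 10.25% → €1.663575
27" monitor €331.19: consumer electronics → 5% + 0% city = 5% → €16.5595
Laundry detergent €18.33: other taxable items → 8.25% + 2% city = 10.25% → €1.878825
Cough syrup €8.77: over-the-counter medicine → 0% + 0% city = 0% → €0.00
Wireless router €180.19: consumer electronics → 5% + 0% city = 5% → €9.0095
Noise-cancelling headphones €271.14: consumer electronics → 5% + 0% city = 5% → €13.557
First-aid kit €27.50: over-the-counter medicine → 0% + 0% city = 0% → €0.00
Unrounded tax sum = €42.6684 → €42.67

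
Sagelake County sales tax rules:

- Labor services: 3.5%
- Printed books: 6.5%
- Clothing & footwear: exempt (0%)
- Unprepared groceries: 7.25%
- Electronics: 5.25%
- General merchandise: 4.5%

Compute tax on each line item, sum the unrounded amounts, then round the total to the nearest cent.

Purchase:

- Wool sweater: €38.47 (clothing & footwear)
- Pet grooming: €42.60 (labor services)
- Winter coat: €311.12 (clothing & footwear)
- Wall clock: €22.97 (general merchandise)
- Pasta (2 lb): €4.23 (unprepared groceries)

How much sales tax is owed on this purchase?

€2.83

Wool sweater €38.47: clothing & footwear → 0% → €0.00
Pet grooming €42.60: labor services → 3.5% → €1.491
Winter coat €311.12: clothing & footwear → 0% → €0.00
Wall clock €22.97: general merchandise → 4.5% → €1.03365
Pasta (2 lb) €4.23: unprepared groceries → 7.25% → €0.306675
Unrounded tax sum = €2.831325 → €2.83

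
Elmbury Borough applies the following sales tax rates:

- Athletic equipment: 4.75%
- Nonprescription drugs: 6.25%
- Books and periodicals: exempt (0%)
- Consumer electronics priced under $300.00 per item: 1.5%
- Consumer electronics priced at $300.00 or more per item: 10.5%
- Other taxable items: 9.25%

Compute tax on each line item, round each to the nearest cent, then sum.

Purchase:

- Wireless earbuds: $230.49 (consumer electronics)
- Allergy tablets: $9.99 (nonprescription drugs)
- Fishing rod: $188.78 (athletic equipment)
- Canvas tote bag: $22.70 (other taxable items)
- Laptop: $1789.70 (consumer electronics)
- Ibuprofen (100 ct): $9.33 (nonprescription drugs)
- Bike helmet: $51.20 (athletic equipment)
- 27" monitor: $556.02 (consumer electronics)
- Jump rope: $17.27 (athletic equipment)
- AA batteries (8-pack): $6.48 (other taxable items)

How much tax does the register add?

Wireless earbuds $230.49: consumer electronics, under $300.00 → 1.5% → $3.46
Allergy tablets $9.99: nonprescription drugs → 6.25% → $0.62
Fishing rod $188.78: athletic equipment → 4.75% → $8.97
Canvas tote bag $22.70: other taxable items → 9.25% → $2.10
Laptop $1789.70: consumer electronics, $300.00 or more → 10.5% → $187.92
Ibuprofen (100 ct) $9.33: nonprescription drugs → 6.25% → $0.58
Bike helmet $51.20: athletic equipment → 4.75% → $2.43
27" monitor $556.02: consumer electronics, $300.00 or more → 10.5% → $58.38
Jump rope $17.27: athletic equipment → 4.75% → $0.82
AA batteries (8-pack) $6.48: other taxable items → 9.25% → $0.60
Total tax = $3.46 + $0.62 + $8.97 + $2.10 + $187.92 + $0.58 + $2.43 + $58.38 + $0.82 + $0.60 = $265.88

$265.88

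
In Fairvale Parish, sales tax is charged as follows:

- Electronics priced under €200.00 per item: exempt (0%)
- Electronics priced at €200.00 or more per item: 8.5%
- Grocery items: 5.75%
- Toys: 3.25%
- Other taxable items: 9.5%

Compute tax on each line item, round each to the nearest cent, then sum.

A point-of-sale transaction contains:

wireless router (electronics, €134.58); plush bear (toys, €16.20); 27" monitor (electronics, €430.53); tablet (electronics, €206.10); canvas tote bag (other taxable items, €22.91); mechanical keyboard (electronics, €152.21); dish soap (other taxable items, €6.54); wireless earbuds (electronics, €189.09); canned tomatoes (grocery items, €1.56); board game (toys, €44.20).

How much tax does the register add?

€58.98

Wireless router €134.58: electronics, under €200.00 → 0% → €0.00
Plush bear €16.20: toys → 3.25% → €0.53
27" monitor €430.53: electronics, €200.00 or more → 8.5% → €36.60
Tablet €206.10: electronics, €200.00 or more → 8.5% → €17.52
Canvas tote bag €22.91: other taxable items → 9.5% → €2.18
Mechanical keyboard €152.21: electronics, under €200.00 → 0% → €0.00
Dish soap €6.54: other taxable items → 9.5% → €0.62
Wireless earbuds €189.09: electronics, under €200.00 → 0% → €0.00
Canned tomatoes €1.56: grocery items → 5.75% → €0.09
Board game €44.20: toys → 3.25% → €1.44
Total tax = €0.53 + €36.60 + €17.52 + €2.18 + €0.62 + €0.09 + €1.44 = €58.98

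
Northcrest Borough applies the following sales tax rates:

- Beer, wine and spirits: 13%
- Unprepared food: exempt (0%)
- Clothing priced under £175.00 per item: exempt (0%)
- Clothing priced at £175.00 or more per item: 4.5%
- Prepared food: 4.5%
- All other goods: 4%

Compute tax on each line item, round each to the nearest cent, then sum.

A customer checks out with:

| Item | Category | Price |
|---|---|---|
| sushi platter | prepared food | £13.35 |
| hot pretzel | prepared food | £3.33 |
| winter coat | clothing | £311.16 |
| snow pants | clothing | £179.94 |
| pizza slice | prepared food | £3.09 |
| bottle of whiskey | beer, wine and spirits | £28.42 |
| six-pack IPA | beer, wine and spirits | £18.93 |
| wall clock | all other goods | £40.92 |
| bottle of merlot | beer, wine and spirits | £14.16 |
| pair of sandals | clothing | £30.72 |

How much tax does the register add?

£32.62

Sushi platter £13.35: prepared food → 4.5% → £0.60
Hot pretzel £3.33: prepared food → 4.5% → £0.15
Winter coat £311.16: clothing, £175.00 or more → 4.5% → £14.00
Snow pants £179.94: clothing, £175.00 or more → 4.5% → £8.10
Pizza slice £3.09: prepared food → 4.5% → £0.14
Bottle of whiskey £28.42: beer, wine and spirits → 13% → £3.69
Six-pack IPA £18.93: beer, wine and spirits → 13% → £2.46
Wall clock £40.92: all other goods → 4% → £1.64
Bottle of merlot £14.16: beer, wine and spirits → 13% → £1.84
Pair of sandals £30.72: clothing, under £175.00 → 0% → £0.00
Total tax = £0.60 + £0.15 + £14.00 + £8.10 + £0.14 + £3.69 + £2.46 + £1.64 + £1.84 = £32.62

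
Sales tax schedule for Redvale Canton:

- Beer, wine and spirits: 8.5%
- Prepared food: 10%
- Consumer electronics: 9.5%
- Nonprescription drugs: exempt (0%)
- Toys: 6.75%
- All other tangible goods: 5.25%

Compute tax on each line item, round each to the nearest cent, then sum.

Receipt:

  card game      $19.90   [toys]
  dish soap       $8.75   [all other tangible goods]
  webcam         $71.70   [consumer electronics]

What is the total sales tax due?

$8.61

Card game $19.90: toys → 6.75% → $1.34
Dish soap $8.75: all other tangible goods → 5.25% → $0.46
Webcam $71.70: consumer electronics → 9.5% → $6.81
Total tax = $1.34 + $0.46 + $6.81 = $8.61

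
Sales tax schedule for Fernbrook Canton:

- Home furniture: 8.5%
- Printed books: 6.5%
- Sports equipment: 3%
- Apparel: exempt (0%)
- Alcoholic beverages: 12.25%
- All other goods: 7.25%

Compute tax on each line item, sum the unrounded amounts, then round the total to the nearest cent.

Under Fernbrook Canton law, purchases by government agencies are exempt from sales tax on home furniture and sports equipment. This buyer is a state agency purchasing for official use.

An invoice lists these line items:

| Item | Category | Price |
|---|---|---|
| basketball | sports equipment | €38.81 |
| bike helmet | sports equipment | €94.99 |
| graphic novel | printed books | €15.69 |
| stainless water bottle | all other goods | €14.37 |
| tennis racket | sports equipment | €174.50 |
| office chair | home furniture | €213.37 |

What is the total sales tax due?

Basketball €38.81: sports equipment, buyer-exempt → 0% → €0.00
Bike helmet €94.99: sports equipment, buyer-exempt → 0% → €0.00
Graphic novel €15.69: printed books → 6.5% → €1.01985
Stainless water bottle €14.37: all other goods → 7.25% → €1.041825
Tennis racket €174.50: sports equipment, buyer-exempt → 0% → €0.00
Office chair €213.37: home furniture, buyer-exempt → 0% → €0.00
Unrounded tax sum = €2.061675 → €2.06

€2.06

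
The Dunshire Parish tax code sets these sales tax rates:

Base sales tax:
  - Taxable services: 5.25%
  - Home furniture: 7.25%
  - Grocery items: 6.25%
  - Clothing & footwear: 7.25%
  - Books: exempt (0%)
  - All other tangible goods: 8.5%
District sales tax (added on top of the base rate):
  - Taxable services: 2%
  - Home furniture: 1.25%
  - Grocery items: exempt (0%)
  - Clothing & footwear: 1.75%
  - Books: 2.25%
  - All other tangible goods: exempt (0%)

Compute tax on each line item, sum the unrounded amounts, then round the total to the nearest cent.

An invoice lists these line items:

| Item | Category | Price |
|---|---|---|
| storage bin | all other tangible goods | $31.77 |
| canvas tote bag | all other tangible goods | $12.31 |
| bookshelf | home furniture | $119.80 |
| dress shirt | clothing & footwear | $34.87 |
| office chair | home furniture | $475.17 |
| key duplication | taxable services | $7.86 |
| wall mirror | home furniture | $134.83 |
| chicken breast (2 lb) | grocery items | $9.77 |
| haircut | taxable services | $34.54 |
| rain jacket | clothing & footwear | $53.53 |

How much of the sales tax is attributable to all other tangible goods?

Storage bin $31.77: all other tangible goods → 8.5% + 0% district = 8.5% → $2.70045
Canvas tote bag $12.31: all other tangible goods → 8.5% + 0% district = 8.5% → $1.04635
Tax on all other tangible goods: unrounded sum = $3.7468 → $3.75

$3.75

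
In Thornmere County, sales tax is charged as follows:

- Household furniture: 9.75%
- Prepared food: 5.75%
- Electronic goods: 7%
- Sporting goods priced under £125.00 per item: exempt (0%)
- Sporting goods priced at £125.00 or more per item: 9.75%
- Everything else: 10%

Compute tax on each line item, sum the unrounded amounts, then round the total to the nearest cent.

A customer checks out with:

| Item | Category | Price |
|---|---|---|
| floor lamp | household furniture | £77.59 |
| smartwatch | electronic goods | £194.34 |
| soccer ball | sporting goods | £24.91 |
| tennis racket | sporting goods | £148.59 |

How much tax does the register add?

£35.66

Floor lamp £77.59: household furniture → 9.75% → £7.565025
Smartwatch £194.34: electronic goods → 7% → £13.6038
Soccer ball £24.91: sporting goods, under £125.00 → 0% → £0.00
Tennis racket £148.59: sporting goods, £125.00 or more → 9.75% → £14.487525
Unrounded tax sum = £35.65635 → £35.66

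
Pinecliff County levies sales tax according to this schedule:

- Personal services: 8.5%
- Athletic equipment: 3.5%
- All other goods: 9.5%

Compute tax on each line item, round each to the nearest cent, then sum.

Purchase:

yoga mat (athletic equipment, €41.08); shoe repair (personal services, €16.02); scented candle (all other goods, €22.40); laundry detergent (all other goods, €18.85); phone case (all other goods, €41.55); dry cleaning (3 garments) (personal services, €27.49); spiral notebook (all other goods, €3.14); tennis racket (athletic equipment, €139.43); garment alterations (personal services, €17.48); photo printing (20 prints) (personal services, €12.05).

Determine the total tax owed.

Yoga mat €41.08: athletic equipment → 3.5% → €1.44
Shoe repair €16.02: personal services → 8.5% → €1.36
Scented candle €22.40: all other goods → 9.5% → €2.13
Laundry detergent €18.85: all other goods → 9.5% → €1.79
Phone case €41.55: all other goods → 9.5% → €3.95
Dry cleaning (3 garments) €27.49: personal services → 8.5% → €2.34
Spiral notebook €3.14: all other goods → 9.5% → €0.30
Tennis racket €139.43: athletic equipment → 3.5% → €4.88
Garment alterations €17.48: personal services → 8.5% → €1.49
Photo printing (20 prints) €12.05: personal services → 8.5% → €1.02
Total tax = €1.44 + €1.36 + €2.13 + €1.79 + €3.95 + €2.34 + €0.30 + €4.88 + €1.49 + €1.02 = €20.70

€20.70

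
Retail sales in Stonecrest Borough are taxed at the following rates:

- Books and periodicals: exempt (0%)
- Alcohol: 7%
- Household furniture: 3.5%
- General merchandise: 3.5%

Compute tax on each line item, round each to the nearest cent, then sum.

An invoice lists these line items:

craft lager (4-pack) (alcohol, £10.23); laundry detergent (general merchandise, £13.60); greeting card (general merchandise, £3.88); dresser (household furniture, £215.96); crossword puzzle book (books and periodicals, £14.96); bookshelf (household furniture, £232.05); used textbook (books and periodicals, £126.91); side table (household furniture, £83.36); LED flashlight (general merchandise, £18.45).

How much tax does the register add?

£20.59

Craft lager (4-pack) £10.23: alcohol → 7% → £0.72
Laundry detergent £13.60: general merchandise → 3.5% → £0.48
Greeting card £3.88: general merchandise → 3.5% → £0.14
Dresser £215.96: household furniture → 3.5% → £7.56
Crossword puzzle book £14.96: books and periodicals → 0% → £0.00
Bookshelf £232.05: household furniture → 3.5% → £8.12
Used textbook £126.91: books and periodicals → 0% → £0.00
Side table £83.36: household furniture → 3.5% → £2.92
LED flashlight £18.45: general merchandise → 3.5% → £0.65
Total tax = £0.72 + £0.48 + £0.14 + £7.56 + £8.12 + £2.92 + £0.65 = £20.59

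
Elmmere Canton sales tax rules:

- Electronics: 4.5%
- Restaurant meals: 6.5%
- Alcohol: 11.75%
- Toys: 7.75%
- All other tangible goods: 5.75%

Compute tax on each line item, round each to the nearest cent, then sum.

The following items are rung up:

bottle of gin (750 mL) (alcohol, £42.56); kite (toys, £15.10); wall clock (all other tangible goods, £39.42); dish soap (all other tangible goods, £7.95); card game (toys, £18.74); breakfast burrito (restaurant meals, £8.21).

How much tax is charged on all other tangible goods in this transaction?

Wall clock £39.42: all other tangible goods → 5.75% → £2.27
Dish soap £7.95: all other tangible goods → 5.75% → £0.46
Tax on all other tangible goods = £2.27 + £0.46 = £2.73

£2.73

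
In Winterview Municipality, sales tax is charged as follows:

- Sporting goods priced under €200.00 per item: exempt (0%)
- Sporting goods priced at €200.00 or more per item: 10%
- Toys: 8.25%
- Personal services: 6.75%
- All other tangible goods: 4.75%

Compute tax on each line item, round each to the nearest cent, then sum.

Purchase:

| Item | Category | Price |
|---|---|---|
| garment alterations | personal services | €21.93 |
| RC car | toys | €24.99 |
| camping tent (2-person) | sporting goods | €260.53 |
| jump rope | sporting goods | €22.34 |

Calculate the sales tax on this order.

Garment alterations €21.93: personal services → 6.75% → €1.48
RC car €24.99: toys → 8.25% → €2.06
Camping tent (2-person) €260.53: sporting goods, €200.00 or more → 10% → €26.05
Jump rope €22.34: sporting goods, under €200.00 → 0% → €0.00
Total tax = €1.48 + €2.06 + €26.05 = €29.59

€29.59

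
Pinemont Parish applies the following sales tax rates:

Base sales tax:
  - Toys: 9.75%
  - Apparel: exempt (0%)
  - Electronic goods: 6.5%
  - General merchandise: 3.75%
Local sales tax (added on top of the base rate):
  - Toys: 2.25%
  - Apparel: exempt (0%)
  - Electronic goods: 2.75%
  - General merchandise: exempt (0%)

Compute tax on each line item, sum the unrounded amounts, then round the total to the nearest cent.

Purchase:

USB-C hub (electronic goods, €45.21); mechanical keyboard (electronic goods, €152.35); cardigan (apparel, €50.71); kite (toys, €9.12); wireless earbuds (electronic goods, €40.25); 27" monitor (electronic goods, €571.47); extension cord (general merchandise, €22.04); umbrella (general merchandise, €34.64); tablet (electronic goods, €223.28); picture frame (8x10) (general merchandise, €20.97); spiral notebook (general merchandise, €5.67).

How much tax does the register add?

USB-C hub €45.21: electronic goods → 6.5% + 2.75% local = 9.25% → €4.181925
Mechanical keyboard €152.35: electronic goods → 6.5% + 2.75% local = 9.25% → €14.092375
Cardigan €50.71: apparel → 0% + 0% local = 0% → €0.00
Kite €9.12: toys → 9.75% + 2.25% local = 12% → €1.0944
Wireless earbuds €40.25: electronic goods → 6.5% + 2.75% local = 9.25% → €3.723125
27" monitor €571.47: electronic goods → 6.5% + 2.75% local = 9.25% → €52.860975
Extension cord €22.04: general merchandise → 3.75% + 0% local = 3.75% → €0.8265
Umbrella €34.64: general merchandise → 3.75% + 0% local = 3.75% → €1.299
Tablet €223.28: electronic goods → 6.5% + 2.75% local = 9.25% → €20.6534
Picture frame (8x10) €20.97: general merchandise → 3.75% + 0% local = 3.75% → €0.786375
Spiral notebook €5.67: general merchandise → 3.75% + 0% local = 3.75% → €0.212625
Unrounded tax sum = €99.7307 → €99.73

€99.73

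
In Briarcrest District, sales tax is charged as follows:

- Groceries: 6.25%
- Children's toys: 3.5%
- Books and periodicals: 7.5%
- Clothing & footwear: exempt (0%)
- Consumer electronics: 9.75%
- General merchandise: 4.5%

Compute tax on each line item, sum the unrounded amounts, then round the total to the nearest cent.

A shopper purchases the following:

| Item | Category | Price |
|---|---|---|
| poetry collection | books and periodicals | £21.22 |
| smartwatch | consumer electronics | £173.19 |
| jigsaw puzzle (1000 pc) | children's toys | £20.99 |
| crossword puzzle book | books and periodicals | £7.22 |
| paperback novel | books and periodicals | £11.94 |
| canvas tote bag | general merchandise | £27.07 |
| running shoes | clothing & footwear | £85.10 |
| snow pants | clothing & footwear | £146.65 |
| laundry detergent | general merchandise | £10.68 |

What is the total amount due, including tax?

£526.41

Poetry collection £21.22: books and periodicals → 7.5% → £1.5915
Smartwatch £173.19: consumer electronics → 9.75% → £16.886025
Jigsaw puzzle (1000 pc) £20.99: children's toys → 3.5% → £0.73465
Crossword puzzle book £7.22: books and periodicals → 7.5% → £0.5415
Paperback novel £11.94: books and periodicals → 7.5% → £0.8955
Canvas tote bag £27.07: general merchandise → 4.5% → £1.21815
Running shoes £85.10: clothing & footwear → 0% → £0.00
Snow pants £146.65: clothing & footwear → 0% → £0.00
Laundry detergent £10.68: general merchandise → 4.5% → £0.4806
Subtotal = £504.06; unrounded tax = £22.347925 → £22.35; total due = £526.41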